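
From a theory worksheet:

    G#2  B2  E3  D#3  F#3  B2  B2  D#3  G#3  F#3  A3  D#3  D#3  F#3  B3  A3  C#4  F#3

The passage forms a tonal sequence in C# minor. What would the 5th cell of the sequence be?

Taking 6-note groups, the heads are G#2, B2, D#3: the pattern moves up a 3rd.
Continuing the starts: F#3 → A3.
From A3 the diatonic shape gives A3 C#4 F#4 E4 G#4 C#4.

A3 C#4 F#4 E4 G#4 C#4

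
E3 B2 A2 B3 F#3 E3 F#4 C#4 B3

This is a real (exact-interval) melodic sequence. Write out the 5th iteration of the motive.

G#5 D#5 C#5

Taking 3-note groups, the heads are E3, B3, F#4: the pattern moves up a 5th.
Extending up a 5th: C#5 → G#5.
Statement 5 starts on G#5 and keeps the same exact contour: G#5 D#5 C#5.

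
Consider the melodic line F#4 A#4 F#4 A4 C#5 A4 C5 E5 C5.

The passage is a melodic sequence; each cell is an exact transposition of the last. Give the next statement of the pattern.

Eb5 G5 Eb5

With a 3-note motive the entries are F#4, A4, C5, each up a 3rd from the previous.
So cell 4 is Eb5 G5 Eb5.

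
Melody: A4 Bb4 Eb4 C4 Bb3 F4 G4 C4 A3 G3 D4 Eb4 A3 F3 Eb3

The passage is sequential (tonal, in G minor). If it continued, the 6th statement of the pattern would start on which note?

Eb3

Taking 5-note groups, the heads are A4, F4, D4: the pattern moves down a 3rd.
Extending the heads down a 3rd: Bb3 → G3 → Eb3.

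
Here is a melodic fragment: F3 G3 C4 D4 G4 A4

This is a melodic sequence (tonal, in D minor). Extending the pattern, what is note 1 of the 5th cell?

Grouping in 2s, the 1st note of each cell is F3, C4, G4.
Carrying that up a 5th forward: D5 → A5.

A5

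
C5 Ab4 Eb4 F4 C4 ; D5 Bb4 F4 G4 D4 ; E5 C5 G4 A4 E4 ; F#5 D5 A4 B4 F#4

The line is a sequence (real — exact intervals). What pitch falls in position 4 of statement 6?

The unit is 5 notes. Position-4 pitches of the 4 shown cells: F4, G4, A4, B4.
Carrying that up a 2nd forward: C#5 → D#5.

D#5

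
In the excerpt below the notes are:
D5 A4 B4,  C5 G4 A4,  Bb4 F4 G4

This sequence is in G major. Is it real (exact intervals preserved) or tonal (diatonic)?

Each cell has the same semitone pattern (-5, 2) — intervals are preserved exactly.
And Bb4 lies outside G major, so the sequence is real rather than tonal.

real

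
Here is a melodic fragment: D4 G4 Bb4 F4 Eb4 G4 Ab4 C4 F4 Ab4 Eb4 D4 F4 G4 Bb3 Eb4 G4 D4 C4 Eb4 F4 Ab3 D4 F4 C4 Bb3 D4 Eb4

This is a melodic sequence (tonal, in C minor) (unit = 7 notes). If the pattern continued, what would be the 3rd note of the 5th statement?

The unit is 7 notes. Position-3 pitches of the 4 shown cells: Bb4, Ab4, G4, F4.
Each moves down a 2nd; the next is Eb4.

Eb4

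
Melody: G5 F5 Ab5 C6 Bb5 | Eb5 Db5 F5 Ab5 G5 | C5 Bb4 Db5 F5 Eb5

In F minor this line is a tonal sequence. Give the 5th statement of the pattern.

With a 5-note motive the entries are G5, Eb5, C5, each down a 3rd from the previous.
Carrying on: Ab4 → F4.
Statement 5 starts on F4 and keeps the same diatonic contour: F4 Eb4 G4 Bb4 Ab4.

F4 Eb4 G4 Bb4 Ab4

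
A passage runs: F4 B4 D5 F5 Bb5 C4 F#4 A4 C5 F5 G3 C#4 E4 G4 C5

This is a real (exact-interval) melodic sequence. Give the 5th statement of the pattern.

A2 D#3 F#3 A3 D4

Taking 5-note groups, the heads are F4, C4, G3: the pattern moves down a 4th.
Continuing the starts: D3 → A2.
Statement 5 starts on A2 and keeps the same exact contour: A2 D#3 F#3 A3 D4.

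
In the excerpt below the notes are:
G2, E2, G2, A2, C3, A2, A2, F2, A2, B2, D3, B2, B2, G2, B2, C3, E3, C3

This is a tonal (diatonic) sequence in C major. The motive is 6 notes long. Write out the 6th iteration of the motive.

Taking 6-note groups, the heads are G2, A2, B2: the pattern moves up a 2nd.
Continuing the starts: C3 → D3 → E3.
So cell 6 is E3 C3 E3 F3 A3 F3.

E3 C3 E3 F3 A3 F3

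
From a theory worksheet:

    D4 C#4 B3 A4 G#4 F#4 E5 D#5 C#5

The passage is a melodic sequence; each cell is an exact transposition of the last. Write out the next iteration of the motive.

The 3-note cells begin on D4, A4, E5 — each up a 5th from the last.
Statement 4 starts on B5 and keeps the same exact contour: B5 A#5 G#5.

B5 A#5 G#5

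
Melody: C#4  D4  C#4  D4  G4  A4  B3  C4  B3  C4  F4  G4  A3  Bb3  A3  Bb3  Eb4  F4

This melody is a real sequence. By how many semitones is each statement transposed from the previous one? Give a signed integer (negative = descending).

The 6-note cells begin on C#4, B3, A3 — each down a 2nd from the last.
Counting half-steps from C#4 to B3: -2.

-2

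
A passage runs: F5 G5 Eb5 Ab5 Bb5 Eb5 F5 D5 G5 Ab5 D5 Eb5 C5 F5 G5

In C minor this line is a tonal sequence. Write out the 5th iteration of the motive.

The 5-note cells begin on F5, Eb5, D5 — each down a 2nd from the last.
Carrying on: C5 → Bb4.
Statement 5 starts on Bb4 and keeps the same diatonic contour: Bb4 C5 Ab4 D5 Eb5.

Bb4 C5 Ab4 D5 Eb5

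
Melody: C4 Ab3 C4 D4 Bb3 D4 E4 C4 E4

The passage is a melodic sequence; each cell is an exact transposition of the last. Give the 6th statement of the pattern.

The 3-note cells begin on C4, D4, E4 — each up a 2nd from the last.
Carrying on: F#4 → G#4 → A#4.
So cell 6 is A#4 F#4 A#4.

A#4 F#4 A#4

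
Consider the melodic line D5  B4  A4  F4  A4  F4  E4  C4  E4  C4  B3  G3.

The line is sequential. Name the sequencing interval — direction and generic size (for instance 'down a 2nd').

Unit = 4 notes; the statements start on D5, A4, E4, moving down a 4th each time.
D5 to A4 is down a 4th.

down a 4th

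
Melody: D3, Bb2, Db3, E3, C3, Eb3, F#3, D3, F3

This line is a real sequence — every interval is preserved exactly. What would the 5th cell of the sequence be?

A#3 F#3 A3

With a 3-note motive the entries are D3, E3, F#3, each up a 2nd from the previous.
Continuing the starts: G#3 → A#3.
Statement 5 starts on A#3 and keeps the same exact contour: A#3 F#3 A3.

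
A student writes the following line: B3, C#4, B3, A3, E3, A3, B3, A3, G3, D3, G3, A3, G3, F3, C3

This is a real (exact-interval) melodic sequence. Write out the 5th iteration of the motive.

Eb3 F3 Eb3 Db3 Ab2

Taking 5-note groups, the heads are B3, A3, G3: the pattern moves down a 2nd.
Continuing the starts: F3 → Eb3.
Statement 5 starts on Eb3 and keeps the same exact contour: Eb3 F3 Eb3 Db3 Ab2.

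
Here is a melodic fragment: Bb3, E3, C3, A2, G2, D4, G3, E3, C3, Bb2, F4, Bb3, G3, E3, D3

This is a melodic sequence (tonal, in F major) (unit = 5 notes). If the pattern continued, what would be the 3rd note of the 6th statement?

F4

Grouping in 5s, the 3rd note of each cell is C3, E3, G3.
Each moves up a 3rd. Continuing: Bb3 → D4 → F4.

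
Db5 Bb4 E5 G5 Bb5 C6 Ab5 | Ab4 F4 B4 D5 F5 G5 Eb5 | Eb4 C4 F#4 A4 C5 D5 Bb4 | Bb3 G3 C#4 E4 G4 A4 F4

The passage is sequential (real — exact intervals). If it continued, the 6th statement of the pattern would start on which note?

C3

With a 7-note motive the entries are Db5, Ab4, Eb4, Bb3, each down a 4th from the previous.
Extending the heads down a 4th: F3 → C3.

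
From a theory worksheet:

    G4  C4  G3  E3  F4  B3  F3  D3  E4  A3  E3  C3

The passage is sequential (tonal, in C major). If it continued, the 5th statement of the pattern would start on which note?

The 4-note cells begin on G4, F4, E4 — each down a 2nd from the last.
Continuing: D4 → C4. Statement 5 starts on C4.

C4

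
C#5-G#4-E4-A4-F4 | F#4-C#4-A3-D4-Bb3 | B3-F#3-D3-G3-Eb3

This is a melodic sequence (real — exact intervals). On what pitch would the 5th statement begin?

With a 5-note motive the entries are C#5, F#4, B3, each down a 5th from the previous.
Continuing: E3 → A2. Statement 5 starts on A2.

A2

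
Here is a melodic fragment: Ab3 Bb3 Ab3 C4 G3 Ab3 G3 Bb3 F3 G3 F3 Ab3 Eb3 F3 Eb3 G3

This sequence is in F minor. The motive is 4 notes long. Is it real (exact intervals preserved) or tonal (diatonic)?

tonal

Every note is diatonic to F minor.
Cell 1 has +2 semitones from note 1 to 2, but cell 2 has +1 — the interval quality changes while the contour stays the same, which is the hallmark of a tonal sequence.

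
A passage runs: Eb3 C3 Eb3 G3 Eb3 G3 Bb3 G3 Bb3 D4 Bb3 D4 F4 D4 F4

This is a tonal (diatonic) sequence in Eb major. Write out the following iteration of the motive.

The 3-note cells begin on Eb3, G3, Bb3, D4, F4 — each up a 3rd from the last.
Statement 6 starts on Ab4 and keeps the same diatonic contour: Ab4 F4 Ab4.

Ab4 F4 Ab4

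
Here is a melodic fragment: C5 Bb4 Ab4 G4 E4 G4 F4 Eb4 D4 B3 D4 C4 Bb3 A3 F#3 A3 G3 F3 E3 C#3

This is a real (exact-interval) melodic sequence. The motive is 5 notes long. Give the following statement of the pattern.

E3 D3 C3 B2 G#2

The 5-note cells begin on C5, G4, D4, A3 — each down a 4th from the last.
From E3 the exact shape gives E3 D3 C3 B2 G#2.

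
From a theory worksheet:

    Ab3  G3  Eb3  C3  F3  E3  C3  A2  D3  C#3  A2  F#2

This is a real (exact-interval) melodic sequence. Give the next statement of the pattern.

With a 4-note motive the entries are Ab3, F3, D3, each down a 3rd from the previous.
So cell 4 is B2 A#2 F#2 D#2.

B2 A#2 F#2 D#2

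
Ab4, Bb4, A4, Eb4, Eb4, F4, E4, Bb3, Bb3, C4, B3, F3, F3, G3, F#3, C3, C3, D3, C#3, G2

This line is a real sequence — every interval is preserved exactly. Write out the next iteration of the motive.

G2 A2 G#2 D2

Unit = 4 notes; the statements start on Ab4, Eb4, Bb3, F3, C3, moving down a 4th each time.
Statement 6 starts on G2 and keeps the same exact contour: G2 A2 G#2 D2.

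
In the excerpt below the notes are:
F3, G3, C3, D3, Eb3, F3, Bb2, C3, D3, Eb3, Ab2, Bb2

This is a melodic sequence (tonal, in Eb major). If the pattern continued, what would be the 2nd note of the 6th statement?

Grouping in 4s, the 2nd note of each cell is G3, F3, Eb3.
Extending down a 2nd: D3 → C3 → Bb2.

Bb2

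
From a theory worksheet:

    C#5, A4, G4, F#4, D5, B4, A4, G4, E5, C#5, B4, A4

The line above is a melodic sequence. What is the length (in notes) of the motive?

4

Try groups of 4 (3 cells in 12 notes):
C#5 A4 G4 F#4 | D5 B4 A4 G4 | E5 C#5 B4 A4
Every group is a transposition up a 2nd of the one before; no shorter unit works.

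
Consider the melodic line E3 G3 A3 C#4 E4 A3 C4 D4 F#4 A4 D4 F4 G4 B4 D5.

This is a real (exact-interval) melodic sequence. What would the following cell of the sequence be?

Taking 5-note groups, the heads are E3, A3, D4: the pattern moves up a 4th.
Statement 4 starts on G4 and keeps the same exact contour: G4 Bb4 C5 E5 G5.

G4 Bb4 C5 E5 G5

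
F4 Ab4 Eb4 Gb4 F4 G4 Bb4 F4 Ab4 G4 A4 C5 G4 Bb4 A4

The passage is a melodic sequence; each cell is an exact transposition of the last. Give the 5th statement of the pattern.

With a 5-note motive the entries are F4, G4, A4, each up a 2nd from the previous.
Extending up a 2nd: B4 → C#5.
Statement 5 starts on C#5 and keeps the same exact contour: C#5 E5 B4 D5 C#5.

C#5 E5 B4 D5 C#5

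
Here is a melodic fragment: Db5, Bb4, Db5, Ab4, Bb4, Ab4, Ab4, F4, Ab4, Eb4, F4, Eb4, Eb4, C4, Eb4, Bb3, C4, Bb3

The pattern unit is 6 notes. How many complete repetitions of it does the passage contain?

3

18 notes in groups of 6 gives 18/6 = 3 statements.
Starts: Db5, Ab4, Eb4 — each down a 4th.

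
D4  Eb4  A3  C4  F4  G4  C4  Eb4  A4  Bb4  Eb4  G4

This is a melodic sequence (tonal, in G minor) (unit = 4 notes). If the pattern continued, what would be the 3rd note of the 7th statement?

F5

With 4-note cells, note 3 of each statement runs A3, C4, Eb4.
Extending up a 3rd: G4 → Bb4 → D5 → F5.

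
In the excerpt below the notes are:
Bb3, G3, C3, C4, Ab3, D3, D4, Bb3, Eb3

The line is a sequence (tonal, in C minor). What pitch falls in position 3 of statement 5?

The unit is 3 notes. Position-3 pitches of the 3 shown cells: C3, D3, Eb3.
Carrying that up a 2nd forward: F3 → G3.

G3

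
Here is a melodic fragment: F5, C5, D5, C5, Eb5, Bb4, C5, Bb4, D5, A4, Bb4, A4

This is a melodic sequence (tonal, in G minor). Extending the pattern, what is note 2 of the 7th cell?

D4

With 4-note cells, note 2 of each statement runs C5, Bb4, A4.
Carrying that down a 2nd forward: G4 → F4 → Eb4 → D4.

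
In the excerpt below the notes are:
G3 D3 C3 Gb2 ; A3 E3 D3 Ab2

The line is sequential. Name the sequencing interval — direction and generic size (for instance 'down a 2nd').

With a 4-note motive the entries are G3, A3, each up a 2nd from the previous.
G3 to A3 is up a 2nd.

up a 2nd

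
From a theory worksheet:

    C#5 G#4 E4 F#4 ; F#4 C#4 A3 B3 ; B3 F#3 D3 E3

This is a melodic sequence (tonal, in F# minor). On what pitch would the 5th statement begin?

Taking 4-note groups, the heads are C#5, F#4, B3: the pattern moves down a 5th.
Continuing: E3 → A2. Statement 5 starts on A2.

A2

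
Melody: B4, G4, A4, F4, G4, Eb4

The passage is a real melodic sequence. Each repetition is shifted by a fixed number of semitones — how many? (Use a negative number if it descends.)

-2

Unit = 2 notes; the statements start on B4, A4, G4, moving down a 2nd each time.
B4→A4 is 69 − 71 = -2 semitones.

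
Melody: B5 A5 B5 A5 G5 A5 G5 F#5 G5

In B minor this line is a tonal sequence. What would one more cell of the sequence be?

F#5 E5 F#5

Unit = 3 notes; the statements start on B5, A5, G5, moving down a 2nd each time.
So cell 4 is F#5 E5 F#5.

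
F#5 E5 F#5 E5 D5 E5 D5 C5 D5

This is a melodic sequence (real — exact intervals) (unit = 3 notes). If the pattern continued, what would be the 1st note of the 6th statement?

Ab4

Grouping in 3s, the 1st note of each cell is F#5, E5, D5.
Carrying that down a 2nd forward: C5 → Bb4 → Ab4.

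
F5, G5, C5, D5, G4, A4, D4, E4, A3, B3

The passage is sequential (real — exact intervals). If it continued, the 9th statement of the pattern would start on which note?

C#2

The 2-note cells begin on F5, C5, G4, D4, A3 — each down a 4th from the last.
Extending the heads down a 4th: E3 → B2 → F#2 → C#2.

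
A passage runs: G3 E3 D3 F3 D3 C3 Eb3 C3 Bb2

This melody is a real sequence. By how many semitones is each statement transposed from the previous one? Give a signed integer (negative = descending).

-2

Taking 3-note groups, the heads are G3, F3, Eb3: the pattern moves down a 2nd.
G3→F3 is 53 − 55 = -2 semitones.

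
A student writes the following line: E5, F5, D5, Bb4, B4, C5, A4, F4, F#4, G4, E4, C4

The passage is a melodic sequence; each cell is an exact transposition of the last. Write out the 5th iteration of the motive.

The 4-note cells begin on E5, B4, F#4 — each down a 4th from the last.
Carrying on: C#4 → G#3.
So cell 5 is G#3 A3 F#3 D3.

G#3 A3 F#3 D3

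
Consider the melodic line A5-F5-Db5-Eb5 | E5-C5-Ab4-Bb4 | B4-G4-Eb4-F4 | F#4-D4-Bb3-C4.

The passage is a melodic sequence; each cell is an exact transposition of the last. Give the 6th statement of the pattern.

G#3 E3 C3 D3

Taking 4-note groups, the heads are A5, E5, B4, F#4: the pattern moves down a 4th.
Extending down a 4th: C#4 → G#3.
From G#3 the exact shape gives G#3 E3 C3 D3.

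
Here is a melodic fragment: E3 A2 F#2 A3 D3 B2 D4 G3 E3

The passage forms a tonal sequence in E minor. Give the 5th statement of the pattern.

C5 F#4 D4

With a 3-note motive the entries are E3, A3, D4, each up a 4th from the previous.
Extending up a 4th: G4 → C5.
Statement 5 starts on C5 and keeps the same diatonic contour: C5 F#4 D4.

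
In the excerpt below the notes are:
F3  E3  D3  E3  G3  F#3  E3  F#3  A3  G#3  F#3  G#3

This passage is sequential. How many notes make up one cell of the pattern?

4

12 notes total. Splitting into 3 groups of 4:
F3 E3 D3 E3 | G3 F#3 E3 F#3 | A3 G#3 F#3 G#3
Every group is a transposition up a 2nd of the one before; no shorter unit works.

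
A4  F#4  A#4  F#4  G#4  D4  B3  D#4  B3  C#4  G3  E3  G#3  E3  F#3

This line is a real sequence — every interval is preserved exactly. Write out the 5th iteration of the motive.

F2 D2 F#2 D2 E2

With a 5-note motive the entries are A4, D4, G3, each down a 5th from the previous.
Carrying on: C3 → F2.
So cell 5 is F2 D2 F#2 D2 E2.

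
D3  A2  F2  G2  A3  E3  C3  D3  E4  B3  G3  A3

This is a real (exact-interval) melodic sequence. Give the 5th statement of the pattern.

The 4-note cells begin on D3, A3, E4 — each up a 5th from the last.
Extending up a 5th: B4 → F#5.
From F#5 the exact shape gives F#5 C#5 A4 B4.

F#5 C#5 A4 B4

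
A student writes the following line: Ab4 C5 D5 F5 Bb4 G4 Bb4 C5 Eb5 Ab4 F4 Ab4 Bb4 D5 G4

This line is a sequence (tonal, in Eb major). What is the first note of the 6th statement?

C4

The 5-note cells begin on Ab4, G4, F4 — each down a 2nd from the last.
Extending the heads down a 2nd: Eb4 → D4 → C4.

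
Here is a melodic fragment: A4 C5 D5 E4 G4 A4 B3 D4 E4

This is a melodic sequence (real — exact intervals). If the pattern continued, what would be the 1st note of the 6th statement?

G#2

The unit is 3 notes. Position-1 pitches of the 3 shown cells: A4, E4, B3.
Extending down a 4th: F#3 → C#3 → G#2.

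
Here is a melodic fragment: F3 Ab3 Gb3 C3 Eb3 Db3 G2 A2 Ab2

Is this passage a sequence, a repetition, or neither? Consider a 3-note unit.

Note 2 of cell 3 is A2; if this were a sequence it would be Bb2. No unit length gives a consistent transposition pattern.

neither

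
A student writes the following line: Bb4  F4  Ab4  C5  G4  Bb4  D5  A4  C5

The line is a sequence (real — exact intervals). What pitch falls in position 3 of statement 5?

With 3-note cells, note 3 of each statement runs Ab4, Bb4, C5.
Carrying that up a 2nd forward: D5 → E5.

E5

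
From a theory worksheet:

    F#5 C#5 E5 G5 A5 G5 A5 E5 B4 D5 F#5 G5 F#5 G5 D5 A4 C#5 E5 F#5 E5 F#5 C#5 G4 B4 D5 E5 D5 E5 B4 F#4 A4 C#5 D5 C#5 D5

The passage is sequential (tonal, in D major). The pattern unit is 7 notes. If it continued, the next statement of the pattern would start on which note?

Unit = 7 notes; the statements start on F#5, E5, D5, C#5, B4, moving down a 2nd each time.
The next head, down a 2nd from B4, is A4.

A4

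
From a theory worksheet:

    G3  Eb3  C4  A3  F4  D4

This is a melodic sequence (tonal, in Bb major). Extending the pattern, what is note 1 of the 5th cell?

With 2-note cells, note 1 of each statement runs G3, C4, F4.
Extending up a 4th: Bb4 → Eb5.

Eb5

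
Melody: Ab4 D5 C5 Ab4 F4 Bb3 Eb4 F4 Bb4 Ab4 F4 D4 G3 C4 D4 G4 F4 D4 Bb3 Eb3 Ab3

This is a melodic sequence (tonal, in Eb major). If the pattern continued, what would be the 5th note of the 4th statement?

Grouping in 7s, the 5th note of each cell is F4, D4, Bb3.
From Bb3, down a 3rd gives G3.

G3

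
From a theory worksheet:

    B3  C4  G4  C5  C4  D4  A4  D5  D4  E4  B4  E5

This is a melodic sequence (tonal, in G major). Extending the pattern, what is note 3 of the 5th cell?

The unit is 4 notes. Position-3 pitches of the 3 shown cells: G4, A4, B4.
Carrying that up a 2nd forward: C5 → D5.

D5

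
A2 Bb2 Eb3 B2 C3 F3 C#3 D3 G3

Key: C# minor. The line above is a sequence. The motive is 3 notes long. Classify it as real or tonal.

Each cell has the same semitone pattern (1, 5) — intervals are preserved exactly.
And Bb2 lies outside C# minor, so the sequence is real rather than tonal.

real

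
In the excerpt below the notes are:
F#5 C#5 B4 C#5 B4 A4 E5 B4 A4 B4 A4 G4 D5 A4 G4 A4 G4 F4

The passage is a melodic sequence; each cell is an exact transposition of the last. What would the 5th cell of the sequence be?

Bb4 F4 Eb4 F4 Eb4 Db4

Unit = 6 notes; the statements start on F#5, E5, D5, moving down a 2nd each time.
Carrying on: C5 → Bb4.
From Bb4 the exact shape gives Bb4 F4 Eb4 F4 Eb4 Db4.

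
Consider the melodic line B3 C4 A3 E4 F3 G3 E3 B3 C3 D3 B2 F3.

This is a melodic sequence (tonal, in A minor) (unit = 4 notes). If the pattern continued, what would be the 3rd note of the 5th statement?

Grouping in 4s, the 3rd note of each cell is A3, E3, B2.
Carrying that down a 4th forward: F2 → C2.

C2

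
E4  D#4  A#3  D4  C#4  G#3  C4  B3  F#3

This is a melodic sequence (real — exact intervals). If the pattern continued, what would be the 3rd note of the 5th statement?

D3

With 3-note cells, note 3 of each statement runs A#3, G#3, F#3.
Carrying that down a 2nd forward: E3 → D3.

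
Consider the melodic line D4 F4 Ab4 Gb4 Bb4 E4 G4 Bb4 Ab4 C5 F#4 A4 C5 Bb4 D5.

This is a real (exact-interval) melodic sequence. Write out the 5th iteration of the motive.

The 5-note cells begin on D4, E4, F#4 — each up a 2nd from the last.
Extending up a 2nd: G#4 → A#4.
From A#4 the exact shape gives A#4 C#5 E5 D5 F#5.

A#4 C#5 E5 D5 F#5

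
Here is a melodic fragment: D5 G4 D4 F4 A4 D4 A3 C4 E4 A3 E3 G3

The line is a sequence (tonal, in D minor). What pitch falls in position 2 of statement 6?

Grouping in 4s, the 2nd note of each cell is G4, D4, A3.
Each moves down a 4th. Continuing: E3 → Bb2 → F2.

F2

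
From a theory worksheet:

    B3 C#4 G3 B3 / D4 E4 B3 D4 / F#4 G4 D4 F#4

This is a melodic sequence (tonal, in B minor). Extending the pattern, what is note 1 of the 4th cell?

A4

With 4-note cells, note 1 of each statement runs B3, D4, F#4.
One more up a 3rd gives A4.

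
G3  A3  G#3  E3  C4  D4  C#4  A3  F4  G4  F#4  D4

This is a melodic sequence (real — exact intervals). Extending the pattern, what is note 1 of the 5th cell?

With 4-note cells, note 1 of each statement runs G3, C4, F4.
Each moves up a 4th. Continuing: Bb4 → Eb5.

Eb5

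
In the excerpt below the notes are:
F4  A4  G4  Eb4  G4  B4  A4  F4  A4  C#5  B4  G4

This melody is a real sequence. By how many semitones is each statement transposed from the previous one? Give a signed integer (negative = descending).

Taking 4-note groups, the heads are F4, G4, A4: the pattern moves up a 2nd.
F4→G4 is 67 − 65 = 2 semitones.

2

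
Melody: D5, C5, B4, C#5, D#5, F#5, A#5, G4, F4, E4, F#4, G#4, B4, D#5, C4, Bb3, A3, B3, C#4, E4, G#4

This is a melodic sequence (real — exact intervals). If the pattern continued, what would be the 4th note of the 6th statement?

The unit is 7 notes. Position-4 pitches of the 3 shown cells: C#5, F#4, B3.
Extending down a 5th: E3 → A2 → D2.

D2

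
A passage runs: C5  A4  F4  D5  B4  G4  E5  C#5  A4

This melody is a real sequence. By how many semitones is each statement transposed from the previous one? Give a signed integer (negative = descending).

2

With a 3-note motive the entries are C5, D5, E5, each up a 2nd from the previous.
Counting half-steps from C5 to D5: 2.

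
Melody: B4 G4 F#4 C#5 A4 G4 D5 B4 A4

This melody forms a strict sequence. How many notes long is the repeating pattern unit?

3

Try groups of 3 (3 cells in 9 notes):
B4 G4 F#4 | C#5 A4 G4 | D5 B4 A4
Each cell is the previous one up a 2nd — so the unit is 3 notes.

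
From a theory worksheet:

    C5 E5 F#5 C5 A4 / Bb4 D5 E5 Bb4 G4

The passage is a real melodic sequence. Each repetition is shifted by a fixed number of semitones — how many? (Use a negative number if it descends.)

-2

Unit = 5 notes; the statements start on C5, Bb4, moving down a 2nd each time.
C5→Bb4 is 70 − 72 = -2 semitones.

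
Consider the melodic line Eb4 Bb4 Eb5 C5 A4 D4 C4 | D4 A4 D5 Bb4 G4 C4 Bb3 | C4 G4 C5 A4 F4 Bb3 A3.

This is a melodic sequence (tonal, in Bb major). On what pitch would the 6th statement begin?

G3

Taking 7-note groups, the heads are Eb4, D4, C4: the pattern moves down a 2nd.
Extending the heads down a 2nd: Bb3 → A3 → G3.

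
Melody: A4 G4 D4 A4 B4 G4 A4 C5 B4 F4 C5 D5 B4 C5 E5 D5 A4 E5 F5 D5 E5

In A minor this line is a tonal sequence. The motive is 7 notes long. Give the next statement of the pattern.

G5 F5 C5 G5 A5 F5 G5

Taking 7-note groups, the heads are A4, C5, E5: the pattern moves up a 3rd.
From G5 the diatonic shape gives G5 F5 C5 G5 A5 F5 G5.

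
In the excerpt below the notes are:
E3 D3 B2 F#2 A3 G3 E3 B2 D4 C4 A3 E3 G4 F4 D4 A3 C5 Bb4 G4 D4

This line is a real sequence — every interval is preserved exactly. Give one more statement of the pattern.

Unit = 4 notes; the statements start on E3, A3, D4, G4, C5, moving up a 4th each time.
From F5 the exact shape gives F5 Eb5 C5 G4.

F5 Eb5 C5 G4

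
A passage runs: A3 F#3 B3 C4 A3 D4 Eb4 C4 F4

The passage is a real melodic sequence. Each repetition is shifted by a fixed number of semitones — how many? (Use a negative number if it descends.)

The 3-note cells begin on A3, C4, Eb4 — each up a 3rd from the last.
A3→C4 is 60 − 57 = 3 semitones.

3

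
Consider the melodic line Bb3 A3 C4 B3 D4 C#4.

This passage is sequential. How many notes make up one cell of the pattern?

2

6 notes total. Splitting into 3 groups of 2:
Bb3 A3 | C4 B3 | D4 C#4
That's a consistent up a 2nd shift per cell, and no other grouping gives one.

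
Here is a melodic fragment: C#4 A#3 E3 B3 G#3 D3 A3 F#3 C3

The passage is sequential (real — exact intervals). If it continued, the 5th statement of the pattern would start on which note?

F3

The 3-note cells begin on C#4, B3, A3 — each down a 2nd from the last.
Extending the heads down a 2nd: G3 → F3.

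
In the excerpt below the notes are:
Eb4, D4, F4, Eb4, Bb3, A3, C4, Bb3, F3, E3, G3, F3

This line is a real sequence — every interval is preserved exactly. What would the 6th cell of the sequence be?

Taking 4-note groups, the heads are Eb4, Bb3, F3: the pattern moves down a 4th.
Extending down a 4th: C3 → G2 → D2.
So cell 6 is D2 C#2 E2 D2.

D2 C#2 E2 D2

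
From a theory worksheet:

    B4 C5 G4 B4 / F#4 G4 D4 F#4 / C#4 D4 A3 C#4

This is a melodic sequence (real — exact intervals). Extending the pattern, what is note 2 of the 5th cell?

E3

Grouping in 4s, the 2nd note of each cell is C5, G4, D4.
Carrying that down a 4th forward: A3 → E3.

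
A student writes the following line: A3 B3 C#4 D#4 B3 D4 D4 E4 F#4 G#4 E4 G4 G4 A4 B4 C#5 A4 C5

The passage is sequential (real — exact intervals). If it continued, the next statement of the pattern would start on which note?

C5

The 6-note cells begin on A3, D4, G4 — each up a 4th from the last.
One more step up a 4th gives C5.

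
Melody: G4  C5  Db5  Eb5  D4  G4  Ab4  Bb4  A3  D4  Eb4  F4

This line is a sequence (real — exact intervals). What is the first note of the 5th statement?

Taking 4-note groups, the heads are G4, D4, A3: the pattern moves down a 4th.
Extending the heads down a 4th: E3 → B2.

B2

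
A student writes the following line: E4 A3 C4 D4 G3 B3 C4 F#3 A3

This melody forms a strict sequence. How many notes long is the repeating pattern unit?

3

Try groups of 3 (3 cells in 9 notes):
E4 A3 C4 | D4 G3 B3 | C4 F#3 A3
Every group is a transposition down a 2nd of the one before; no shorter unit works.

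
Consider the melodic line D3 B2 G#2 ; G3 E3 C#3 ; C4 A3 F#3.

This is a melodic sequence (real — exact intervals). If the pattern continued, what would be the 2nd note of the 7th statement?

F5

With 3-note cells, note 2 of each statement runs B2, E3, A3.
Extending up a 4th: D4 → G4 → C5 → F5.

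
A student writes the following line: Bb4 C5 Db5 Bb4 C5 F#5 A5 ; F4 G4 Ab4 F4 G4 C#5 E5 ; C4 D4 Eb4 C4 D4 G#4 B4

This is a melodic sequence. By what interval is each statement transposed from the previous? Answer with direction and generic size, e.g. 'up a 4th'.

Taking 7-note groups, the heads are Bb4, F4, C4: the pattern moves down a 4th.
From Bb4 to F4: down a 4th.

down a 4th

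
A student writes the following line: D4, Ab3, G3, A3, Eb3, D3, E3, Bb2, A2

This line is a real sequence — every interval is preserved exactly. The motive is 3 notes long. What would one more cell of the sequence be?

B2 F2 E2

Unit = 3 notes; the statements start on D4, A3, E3, moving down a 4th each time.
So cell 4 is B2 F2 E2.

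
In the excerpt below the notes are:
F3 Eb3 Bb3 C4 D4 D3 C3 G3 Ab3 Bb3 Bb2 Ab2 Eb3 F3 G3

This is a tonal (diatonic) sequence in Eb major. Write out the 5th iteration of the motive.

Eb2 D2 Ab2 Bb2 C3

With a 5-note motive the entries are F3, D3, Bb2, each down a 3rd from the previous.
Carrying on: G2 → Eb2.
From Eb2 the diatonic shape gives Eb2 D2 Ab2 Bb2 C3.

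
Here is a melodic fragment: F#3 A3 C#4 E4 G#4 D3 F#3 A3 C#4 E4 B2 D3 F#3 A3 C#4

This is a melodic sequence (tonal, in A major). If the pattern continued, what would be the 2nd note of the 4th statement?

B2

The unit is 5 notes. Position-2 pitches of the 3 shown cells: A3, F#3, D3.
Each moves down a 3rd; the next is B2.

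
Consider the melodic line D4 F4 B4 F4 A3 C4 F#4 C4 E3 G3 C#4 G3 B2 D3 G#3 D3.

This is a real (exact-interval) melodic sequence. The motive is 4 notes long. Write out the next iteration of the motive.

F#2 A2 D#3 A2

Taking 4-note groups, the heads are D4, A3, E3, B2: the pattern moves down a 4th.
So cell 5 is F#2 A2 D#3 A2.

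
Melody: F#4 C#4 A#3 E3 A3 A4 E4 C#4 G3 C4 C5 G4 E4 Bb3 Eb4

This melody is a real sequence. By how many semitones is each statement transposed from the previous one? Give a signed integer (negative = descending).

Unit = 5 notes; the statements start on F#4, A4, C5, moving up a 3rd each time.
Counting half-steps from F#4 to A4: 3.

3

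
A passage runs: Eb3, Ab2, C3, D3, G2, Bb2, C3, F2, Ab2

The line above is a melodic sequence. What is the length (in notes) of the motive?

Try groups of 3 (3 cells in 9 notes):
Eb3 Ab2 C3 | D3 G2 Bb2 | C3 F2 Ab2
Each cell is the previous one down a 2nd — so the unit is 3 notes.

3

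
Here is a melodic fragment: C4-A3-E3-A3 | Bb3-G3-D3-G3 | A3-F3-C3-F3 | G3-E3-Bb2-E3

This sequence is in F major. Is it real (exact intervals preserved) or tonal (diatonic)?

tonal

Every note is diatonic to F major.
Cell 1 has -3 semitones from note 1 to 2, but cell 3 has -4 — the interval quality changes while the contour stays the same, which is the hallmark of a tonal sequence.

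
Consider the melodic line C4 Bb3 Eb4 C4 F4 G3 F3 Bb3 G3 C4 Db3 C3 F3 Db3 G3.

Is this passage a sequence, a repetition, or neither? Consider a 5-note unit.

Each 5-note cell is the previous one transposed down a 4th.

sequence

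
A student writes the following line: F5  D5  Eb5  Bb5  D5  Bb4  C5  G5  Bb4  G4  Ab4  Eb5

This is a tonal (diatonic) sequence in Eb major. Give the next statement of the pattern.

With a 4-note motive the entries are F5, D5, Bb4, each down a 3rd from the previous.
Statement 4 starts on G4 and keeps the same diatonic contour: G4 Eb4 F4 C5.

G4 Eb4 F4 C5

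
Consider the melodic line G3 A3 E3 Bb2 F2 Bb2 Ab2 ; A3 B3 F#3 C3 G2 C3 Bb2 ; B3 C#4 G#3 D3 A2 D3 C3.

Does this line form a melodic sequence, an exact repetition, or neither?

sequence

Each 7-note cell is the previous one transposed up a 2nd.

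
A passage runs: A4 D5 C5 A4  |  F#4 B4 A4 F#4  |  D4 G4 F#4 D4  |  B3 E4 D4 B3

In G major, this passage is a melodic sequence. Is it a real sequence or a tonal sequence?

tonal

Every note is diatonic to G major.
Cell 1 has -2 semitones from note 2 to 3, but cell 3 has -1 — the interval quality changes while the contour stays the same, which is the hallmark of a tonal sequence.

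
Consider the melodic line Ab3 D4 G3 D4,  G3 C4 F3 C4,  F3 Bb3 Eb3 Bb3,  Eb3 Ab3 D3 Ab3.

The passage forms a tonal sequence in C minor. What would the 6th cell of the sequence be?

Taking 4-note groups, the heads are Ab3, G3, F3, Eb3: the pattern moves down a 2nd.
Extending down a 2nd: D3 → C3.
So cell 6 is C3 F3 Bb2 F3.

C3 F3 Bb2 F3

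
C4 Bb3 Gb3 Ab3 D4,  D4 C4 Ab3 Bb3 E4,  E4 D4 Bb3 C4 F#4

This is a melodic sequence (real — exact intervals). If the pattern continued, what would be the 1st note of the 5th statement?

G#4

The unit is 5 notes. Position-1 pitches of the 3 shown cells: C4, D4, E4.
Carrying that up a 2nd forward: F#4 → G#4.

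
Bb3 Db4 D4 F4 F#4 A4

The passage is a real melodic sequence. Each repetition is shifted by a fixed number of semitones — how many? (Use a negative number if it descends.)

With a 2-note motive the entries are Bb3, D4, F#4, each up a 3rd from the previous.
Counting half-steps from Bb3 to D4: 4.

4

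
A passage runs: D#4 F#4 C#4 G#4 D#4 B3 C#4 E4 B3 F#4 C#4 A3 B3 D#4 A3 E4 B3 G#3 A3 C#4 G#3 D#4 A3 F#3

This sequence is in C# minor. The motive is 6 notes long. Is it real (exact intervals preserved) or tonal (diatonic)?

tonal

Every note is diatonic to C# minor.
Cell 1 has +3 semitones from note 1 to 2, but cell 3 has +4 — the interval quality changes while the contour stays the same, which is the hallmark of a tonal sequence.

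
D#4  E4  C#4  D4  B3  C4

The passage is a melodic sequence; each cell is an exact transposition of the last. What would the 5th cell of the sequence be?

G3 Ab3

Unit = 2 notes; the statements start on D#4, C#4, B3, moving down a 2nd each time.
Carrying on: A3 → G3.
From G3 the exact shape gives G3 Ab3.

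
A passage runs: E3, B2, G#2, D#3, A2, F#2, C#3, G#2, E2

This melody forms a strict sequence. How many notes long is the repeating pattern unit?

3

There are 9 notes; a 3-note unit gives 3 cells:
E3 B2 G#2 | D#3 A2 F#2 | C#3 G#2 E2
Every group is a transposition down a 2nd of the one before; no shorter unit works.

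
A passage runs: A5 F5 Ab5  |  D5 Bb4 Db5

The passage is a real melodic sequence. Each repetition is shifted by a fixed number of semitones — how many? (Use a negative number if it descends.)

The 3-note cells begin on A5, D5 — each down a 5th from the last.
A5→D5 is 74 − 81 = -7 semitones.

-7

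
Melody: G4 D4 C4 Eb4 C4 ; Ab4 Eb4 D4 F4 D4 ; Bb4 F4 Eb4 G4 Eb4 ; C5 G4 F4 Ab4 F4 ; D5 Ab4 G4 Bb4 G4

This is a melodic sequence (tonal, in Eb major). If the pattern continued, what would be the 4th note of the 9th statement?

Grouping in 5s, the 4th note of each cell is Eb4, F4, G4, Ab4, Bb4.
Extending up a 2nd: C5 → D5 → Eb5 → F5.

F5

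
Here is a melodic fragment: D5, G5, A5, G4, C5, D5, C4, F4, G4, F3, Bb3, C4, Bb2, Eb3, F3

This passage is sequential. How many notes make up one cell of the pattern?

3

Try groups of 3 (5 cells in 15 notes):
D5 G5 A5 | G4 C5 D5 | C4 F4 G4 | F3 Bb3 C4 | Bb2 Eb3 F3
Every group is a transposition down a 5th of the one before; no shorter unit works.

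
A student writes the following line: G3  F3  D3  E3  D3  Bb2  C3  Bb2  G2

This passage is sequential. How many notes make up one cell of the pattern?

3

Try groups of 3 (3 cells in 9 notes):
G3 F3 D3 | E3 D3 Bb2 | C3 Bb2 G2
Every group is a transposition down a 3rd of the one before; no shorter unit works.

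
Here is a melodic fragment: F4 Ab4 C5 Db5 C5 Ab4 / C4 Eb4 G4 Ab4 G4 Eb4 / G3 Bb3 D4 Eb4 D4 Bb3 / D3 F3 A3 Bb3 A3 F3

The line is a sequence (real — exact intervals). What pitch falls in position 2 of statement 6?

The unit is 6 notes. Position-2 pitches of the 4 shown cells: Ab4, Eb4, Bb3, F3.
Carrying that down a 4th forward: C3 → G2.

G2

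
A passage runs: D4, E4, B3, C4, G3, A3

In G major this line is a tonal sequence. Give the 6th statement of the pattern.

A2 B2

Taking 2-note groups, the heads are D4, B3, G3: the pattern moves down a 3rd.
Extending down a 3rd: E3 → C3 → A2.
So cell 6 is A2 B2.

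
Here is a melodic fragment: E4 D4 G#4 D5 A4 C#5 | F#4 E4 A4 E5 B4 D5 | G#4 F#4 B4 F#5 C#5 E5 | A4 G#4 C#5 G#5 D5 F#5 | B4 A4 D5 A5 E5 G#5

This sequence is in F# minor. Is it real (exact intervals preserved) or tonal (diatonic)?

Every note is diatonic to F# minor.
Cell 1 has +6 semitones from note 2 to 3, but cell 2 has +5 — the interval quality changes while the contour stays the same, which is the hallmark of a tonal sequence.

tonal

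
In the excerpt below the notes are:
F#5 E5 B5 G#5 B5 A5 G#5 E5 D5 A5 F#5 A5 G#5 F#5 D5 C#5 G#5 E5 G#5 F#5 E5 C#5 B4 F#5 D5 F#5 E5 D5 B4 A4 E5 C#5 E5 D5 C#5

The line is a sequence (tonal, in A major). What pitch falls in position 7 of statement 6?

B4

The unit is 7 notes. Position-7 pitches of the 5 shown cells: G#5, F#5, E5, D5, C#5.
From C#5, down a 2nd gives B4.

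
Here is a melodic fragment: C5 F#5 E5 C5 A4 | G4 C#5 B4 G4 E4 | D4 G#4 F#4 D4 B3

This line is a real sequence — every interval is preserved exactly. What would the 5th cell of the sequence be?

Unit = 5 notes; the statements start on C5, G4, D4, moving down a 4th each time.
Carrying on: A3 → E3.
So cell 5 is E3 A#3 G#3 E3 C#3.

E3 A#3 G#3 E3 C#3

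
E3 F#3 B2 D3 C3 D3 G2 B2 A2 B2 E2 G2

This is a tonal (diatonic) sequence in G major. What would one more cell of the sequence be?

F#2 G2 C2 E2

The 4-note cells begin on E3, C3, A2 — each down a 3rd from the last.
From F#2 the diatonic shape gives F#2 G2 C2 E2.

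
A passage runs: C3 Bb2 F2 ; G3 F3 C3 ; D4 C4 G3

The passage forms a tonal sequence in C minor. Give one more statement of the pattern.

Ab4 G4 D4

Unit = 3 notes; the statements start on C3, G3, D4, moving up a 5th each time.
Statement 4 starts on Ab4 and keeps the same diatonic contour: Ab4 G4 D4.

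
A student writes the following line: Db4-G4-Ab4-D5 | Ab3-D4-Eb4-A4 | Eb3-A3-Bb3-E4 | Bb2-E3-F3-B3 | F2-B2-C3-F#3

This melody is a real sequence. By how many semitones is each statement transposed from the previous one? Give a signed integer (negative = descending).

-5

Unit = 4 notes; the statements start on Db4, Ab3, Eb3, Bb2, F2, moving down a 4th each time.
Db4 to Ab3 spans -5 semitones.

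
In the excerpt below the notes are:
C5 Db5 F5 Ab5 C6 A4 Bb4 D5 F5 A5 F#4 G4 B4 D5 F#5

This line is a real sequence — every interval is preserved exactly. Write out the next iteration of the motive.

Unit = 5 notes; the statements start on C5, A4, F#4, moving down a 3rd each time.
Statement 4 starts on D#4 and keeps the same exact contour: D#4 E4 G#4 B4 D#5.

D#4 E4 G#4 B4 D#5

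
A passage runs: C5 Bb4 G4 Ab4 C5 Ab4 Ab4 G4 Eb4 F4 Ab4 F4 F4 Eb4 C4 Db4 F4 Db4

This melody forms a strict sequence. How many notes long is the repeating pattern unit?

6

There are 18 notes; a 6-note unit gives 3 cells:
C5 Bb4 G4 Ab4 C5 Ab4 | Ab4 G4 Eb4 F4 Ab4 F4 | F4 Eb4 C4 Db4 F4 Db4
Each cell is the previous one down a 3rd — so the unit is 6 notes.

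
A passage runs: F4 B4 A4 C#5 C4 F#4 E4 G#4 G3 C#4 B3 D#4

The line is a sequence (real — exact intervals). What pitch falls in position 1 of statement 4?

With 4-note cells, note 1 of each statement runs F4, C4, G3.
One more down a 4th gives D3.

D3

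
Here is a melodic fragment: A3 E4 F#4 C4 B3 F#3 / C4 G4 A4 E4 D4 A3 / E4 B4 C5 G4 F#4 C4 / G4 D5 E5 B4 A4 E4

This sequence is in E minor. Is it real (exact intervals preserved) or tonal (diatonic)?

Every note is diatonic to E minor.
Cell 1 has -6 semitones from note 3 to 4, but cell 2 has -5 — the interval quality changes while the contour stays the same, which is the hallmark of a tonal sequence.

tonal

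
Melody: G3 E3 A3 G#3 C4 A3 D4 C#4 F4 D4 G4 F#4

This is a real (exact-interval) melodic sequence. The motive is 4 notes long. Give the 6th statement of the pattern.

The 4-note cells begin on G3, C4, F4 — each up a 4th from the last.
Continuing the starts: Bb4 → Eb5 → Ab5.
So cell 6 is Ab5 F5 Bb5 A5.

Ab5 F5 Bb5 A5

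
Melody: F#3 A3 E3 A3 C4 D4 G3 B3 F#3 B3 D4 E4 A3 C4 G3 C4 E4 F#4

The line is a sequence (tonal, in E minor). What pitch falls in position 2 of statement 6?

F#4

With 6-note cells, note 2 of each statement runs A3, B3, C4.
Each moves up a 2nd. Continuing: D4 → E4 → F#4.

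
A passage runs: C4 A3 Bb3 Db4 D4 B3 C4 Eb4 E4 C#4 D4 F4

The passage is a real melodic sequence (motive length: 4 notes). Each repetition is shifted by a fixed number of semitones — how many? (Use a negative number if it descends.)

2

The 4-note cells begin on C4, D4, E4 — each up a 2nd from the last.
C4→D4 is 62 − 60 = 2 semitones.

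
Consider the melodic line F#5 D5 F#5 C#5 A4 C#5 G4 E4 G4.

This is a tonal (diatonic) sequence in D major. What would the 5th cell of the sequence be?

A3 F#3 A3

With a 3-note motive the entries are F#5, C#5, G4, each down a 4th from the previous.
Carrying on: D4 → A3.
From A3 the diatonic shape gives A3 F#3 A3.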